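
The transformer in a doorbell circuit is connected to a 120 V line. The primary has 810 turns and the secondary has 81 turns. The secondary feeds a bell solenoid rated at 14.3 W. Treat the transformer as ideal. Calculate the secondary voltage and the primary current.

V_s ≈ 12.0 V, I_p ≈ 0.119 A

V_s = V_p × N_s/N_p = 120 × 81/810 = 12.000 V.
I_s = P/V_s = 14.3/12.000 = 1.1917 A.
I_p = I_s × N_s/N_p = 1.1917 × 81/810 = 0.119 A.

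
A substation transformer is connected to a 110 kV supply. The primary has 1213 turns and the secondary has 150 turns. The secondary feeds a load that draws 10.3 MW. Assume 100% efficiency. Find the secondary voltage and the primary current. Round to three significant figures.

V_s = V_p × N_s/N_p = 110000 × 150/1213 = 13603 V.
I_s = P/V_s = 1.03×10^7/13603 = 757.21 A.
I_p = I_s × N_s/N_p = 757.21 × 150/1213 = 93.6 A.

V_s ≈ 13600 V, I_p ≈ 93.6 A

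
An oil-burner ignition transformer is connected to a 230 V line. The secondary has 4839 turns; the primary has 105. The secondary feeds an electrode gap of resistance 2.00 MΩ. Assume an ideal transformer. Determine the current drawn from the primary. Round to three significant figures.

I_p ≈ 0.244 A

V_s = V_p × N_s/N_p = 230 × 4839/105 = 10600 V.
I_s = V_s/R = 10600/(2.00×10^6) = 0.0052999 A.
For an ideal transformer I_p N_p = I_s N_s, so I_p = 0.0052999 × 4839/105 = 0.244 A.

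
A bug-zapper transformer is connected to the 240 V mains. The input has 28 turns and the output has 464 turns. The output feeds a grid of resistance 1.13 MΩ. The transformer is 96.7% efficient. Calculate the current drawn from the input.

V_out = 240 × 464/28 = 3977.1 V.
I_out = V_out/R = 3977.1/(1.13×10^6) = 0.0035196 A.
P_out = V_out I_out = 3977.1 × 0.0035196 = 13.998 W.
P_in = P_out/η = 13.998/0.967 = 14.476 W.
I_in = P_in/V_in = 14.476/240 = 0.0603 A.

I_in ≈ 0.0603 A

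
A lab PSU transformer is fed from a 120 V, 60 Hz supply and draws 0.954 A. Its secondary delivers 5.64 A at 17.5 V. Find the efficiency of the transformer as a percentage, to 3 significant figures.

P_in = 120 × 0.954 = 114.480 W.
P_out = 17.5 × 5.64 = 98.7000 W.
η = P_out/P_in = 98.7000/114.480 = 0.862.

η ≈ 86.2%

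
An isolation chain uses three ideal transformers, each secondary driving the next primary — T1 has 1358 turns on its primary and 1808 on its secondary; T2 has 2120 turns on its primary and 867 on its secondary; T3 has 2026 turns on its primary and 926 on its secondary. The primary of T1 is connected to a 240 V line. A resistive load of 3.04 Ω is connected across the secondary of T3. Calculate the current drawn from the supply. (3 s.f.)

I_supply ≈ 4.89 A

Secondary of T1: V = 240.00 × 1808/1358 = 319.53 V.
Secondary of T2: V = 319.53 × 867/2120 = 130.68 V.
Secondary of T3: V = 130.68 × 926/2026 = 59.726 V.
I_load = 59.726/3.04 = 19.647 A, so P_out = 59.726 × 19.647 = 1173.4 W.
All ideal ⇒ P_in = P_out, so I_supply = 1173.4/240 = 4.89 A.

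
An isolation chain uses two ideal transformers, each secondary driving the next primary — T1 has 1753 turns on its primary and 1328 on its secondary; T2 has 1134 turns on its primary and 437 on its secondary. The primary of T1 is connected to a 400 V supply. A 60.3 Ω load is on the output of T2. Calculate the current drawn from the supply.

I_supply ≈ 0.565 A

Secondary of T1: V = 400.00 × 1328/1753 = 303.02 V.
Secondary of T2: V = 303.02 × 437/1134 = 116.77 V.
I_load = 116.77/60.3 = 1.9365 A, so P_out = 116.77 × 1.9365 = 226.14 W.
All ideal ⇒ P_in = P_out, so I_supply = 226.14/400 = 0.565 A.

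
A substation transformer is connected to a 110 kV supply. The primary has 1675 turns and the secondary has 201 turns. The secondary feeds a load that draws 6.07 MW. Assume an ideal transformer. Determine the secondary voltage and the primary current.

V_s ≈ 13200 V, I_p ≈ 55.2 A

V_s = V_p × N_s/N_p = 110000 × 201/1675 = 13200 V.
I_s = P/V_s = 6.07×10^6/13200 = 459.85 A.
I_p = I_s × N_s/N_p = 459.85 × 201/1675 = 55.2 A.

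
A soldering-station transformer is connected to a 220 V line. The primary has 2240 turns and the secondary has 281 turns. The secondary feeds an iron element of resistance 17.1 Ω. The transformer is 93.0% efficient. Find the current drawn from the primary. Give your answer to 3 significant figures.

I_p ≈ 0.218 A

V_s = 220 × 281/2240 = 27.598 V.
I_s = V_s/R = 27.598/17.1 = 1.6139 A.
P_out = V_s I_s = 27.598 × 1.6139 = 44.542 W.
P_in = P_out/η = 44.542/0.930 = 47.894 W.
I_p = P_in/V_p = 47.894/220 = 0.218 A.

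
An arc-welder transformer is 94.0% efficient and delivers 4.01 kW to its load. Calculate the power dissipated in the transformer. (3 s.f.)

P_loss ≈ 256 W

P_in = P_out/η = 4010/0.940 = 4265.96 W.
P_loss = P_in − P_out = 4265.96 − 4010 = 256 W.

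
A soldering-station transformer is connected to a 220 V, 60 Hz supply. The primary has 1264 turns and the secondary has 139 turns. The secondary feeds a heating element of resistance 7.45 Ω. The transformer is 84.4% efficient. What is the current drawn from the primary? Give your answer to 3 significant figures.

I_p ≈ 0.423 A

V_s = 220 × 139/1264 = 24.193 V.
I_s = V_s/R = 24.193/7.45 = 3.2474 A.
P_out = V_s I_s = 24.193 × 3.2474 = 78.564 W.
P_in = P_out/η = 78.564/0.844 = 93.086 W.
I_p = P_in/V_p = 93.086/220 = 0.423 A.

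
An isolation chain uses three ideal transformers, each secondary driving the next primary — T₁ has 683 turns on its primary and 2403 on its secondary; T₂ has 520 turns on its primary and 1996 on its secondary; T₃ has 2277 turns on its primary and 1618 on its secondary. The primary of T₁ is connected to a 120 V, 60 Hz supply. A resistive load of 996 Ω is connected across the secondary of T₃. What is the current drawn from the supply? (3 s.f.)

Secondary of T₁: V = 120.00 × 2403/683 = 422.20 V.
Secondary of T₂: V = 422.20 × 1996/520 = 1620.6 V.
Secondary of T₃: V = 1620.6 × 1618/2277 = 1151.6 V.
I_load = 1151.6/996 = 1.1562 A, so P_out = 1151.6 × 1.1562 = 1331.4 W.
All ideal ⇒ P_in = P_out, so I_supply = 1331.4/120 = 11.1 A.

I_supply ≈ 11.1 A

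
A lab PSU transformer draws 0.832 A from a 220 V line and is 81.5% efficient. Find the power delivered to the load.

P_in = V_p I_p = 220 × 0.832 = 183.04 W.
P_out = η P_in = 0.815 × 183.04 = 149 W.

P_out ≈ 149 W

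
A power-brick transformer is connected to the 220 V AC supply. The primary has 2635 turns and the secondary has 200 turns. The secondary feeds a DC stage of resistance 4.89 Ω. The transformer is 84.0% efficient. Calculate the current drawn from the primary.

V_s = 220 × 200/2635 = 16.698 V.
I_s = V_s/R = 16.698/4.89 = 3.4148 A.
P_out = V_s I_s = 16.698 × 3.4148 = 57.021 W.
P_in = P_out/η = 57.021/0.840 = 67.882 W.
I_p = P_in/V_p = 67.882/220 = 0.309 A.

I_p ≈ 0.309 A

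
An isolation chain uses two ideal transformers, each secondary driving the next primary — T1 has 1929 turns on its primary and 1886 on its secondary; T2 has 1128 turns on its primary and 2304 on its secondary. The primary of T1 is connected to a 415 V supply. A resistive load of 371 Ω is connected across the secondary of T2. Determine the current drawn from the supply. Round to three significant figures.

After T1: V = 415.00 × 1886/1929 = 405.75 V.
After T2: V = 405.75 × 2304/1128 = 828.76 V.
I_load = 828.76/371 = 2.2339 A, so P_out = 828.76 × 2.2339 = 1851.3 W.
All ideal ⇒ P_in = P_out, so I_supply = 1851.3/415 = 4.46 A.

I_supply ≈ 4.46 A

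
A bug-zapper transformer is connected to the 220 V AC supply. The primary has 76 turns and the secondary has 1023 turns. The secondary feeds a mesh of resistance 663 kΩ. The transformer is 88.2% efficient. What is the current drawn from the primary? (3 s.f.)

I_p ≈ 0.0682 A

V_s = 220 × 1023/76 = 2961.3 V.
I_s = V_s/R = 2961.3/663000 = 0.0044665 A.
P_out = V_s I_s = 2961.3 × 0.0044665 = 13.227 W.
P_in = P_out/η = 13.227/0.882 = 14.996 W.
I_p = P_in/V_p = 14.996/220 = 0.0682 A.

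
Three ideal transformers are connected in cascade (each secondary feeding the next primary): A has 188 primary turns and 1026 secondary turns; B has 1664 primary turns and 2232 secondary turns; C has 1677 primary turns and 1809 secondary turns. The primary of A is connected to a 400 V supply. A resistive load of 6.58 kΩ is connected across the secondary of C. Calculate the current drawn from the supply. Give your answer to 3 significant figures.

Secondary of A: V = 400.00 × 1026/188 = 2183.0 V.
Secondary of B: V = 2183.0 × 2232/1664 = 2928.1 V.
Secondary of C: V = 2928.1 × 1809/1677 = 3158.6 V.
I_load = 3158.6/6580 = 0.48003 A, so P_out = 3158.6 × 0.48003 = 1516.2 W.
All ideal ⇒ P_in = P_out, so I_supply = 1516.2/400 = 3.79 A.

I_supply ≈ 3.79 A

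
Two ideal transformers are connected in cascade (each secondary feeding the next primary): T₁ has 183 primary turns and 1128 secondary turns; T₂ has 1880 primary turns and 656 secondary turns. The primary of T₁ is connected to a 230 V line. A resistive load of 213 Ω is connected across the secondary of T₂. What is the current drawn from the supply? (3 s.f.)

I_supply ≈ 5.00 A

Secondary of T₁: V = 230.00 × 1128/183 = 1417.7 V.
Secondary of T₂: V = 1417.7 × 656/1880 = 494.69 V.
I_load = 494.69/213 = 2.3225 A, so P_out = 494.69 × 2.3225 = 1148.9 W.
All ideal ⇒ P_in = P_out, so I_supply = 1148.9/230 = 5.00 A.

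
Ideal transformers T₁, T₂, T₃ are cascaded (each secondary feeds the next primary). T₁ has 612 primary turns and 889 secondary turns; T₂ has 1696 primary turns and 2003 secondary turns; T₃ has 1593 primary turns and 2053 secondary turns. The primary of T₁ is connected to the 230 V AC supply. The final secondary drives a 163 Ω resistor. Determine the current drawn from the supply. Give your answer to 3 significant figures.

Secondary of T₁: V = 230.00 × 889/612 = 334.10 V.
Secondary of T₂: V = 334.10 × 2003/1696 = 394.58 V.
Secondary of T₃: V = 394.58 × 2053/1593 = 508.52 V.
I_load = 508.52/163 = 3.1197 A, so P_out = 508.52 × 3.1197 = 1586.4 W.
All ideal ⇒ P_in = P_out, so I_supply = 1586.4/230 = 6.90 A.

I_supply ≈ 6.90 A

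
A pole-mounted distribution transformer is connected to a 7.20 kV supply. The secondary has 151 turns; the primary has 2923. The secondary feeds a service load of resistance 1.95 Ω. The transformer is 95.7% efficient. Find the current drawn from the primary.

I_p ≈ 10.3 A

V_s = 7200 × 151/2923 = 371.95 V.
I_s = V_s/R = 371.95/1.95 = 190.74 A.
P_out = V_s I_s = 371.95 × 190.74 = 70946 W.
P_in = P_out/η = 70946/0.957 = 74134 W.
I_p = P_in/V_p = 74134/7200 = 10.3 A.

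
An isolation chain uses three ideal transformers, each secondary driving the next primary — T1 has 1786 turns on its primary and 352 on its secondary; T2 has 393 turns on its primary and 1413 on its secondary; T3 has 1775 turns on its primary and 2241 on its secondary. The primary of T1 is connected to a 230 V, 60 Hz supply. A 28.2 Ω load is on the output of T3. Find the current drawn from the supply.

I_supply ≈ 6.53 A

After T1: V = 230.00 × 352/1786 = 45.330 V.
After T2: V = 45.330 × 1413/393 = 162.98 V.
After T3: V = 162.98 × 2241/1775 = 205.77 V.
I_load = 205.77/28.2 = 7.2968 A, so P_out = 205.77 × 7.2968 = 1501.5 W.
All ideal ⇒ P_in = P_out, so I_supply = 1501.5/230 = 6.53 A.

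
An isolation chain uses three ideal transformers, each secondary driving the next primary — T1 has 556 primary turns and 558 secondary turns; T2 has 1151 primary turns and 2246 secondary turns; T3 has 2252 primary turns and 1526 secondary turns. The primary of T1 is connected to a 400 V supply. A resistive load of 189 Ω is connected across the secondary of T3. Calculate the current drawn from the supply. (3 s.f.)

I_supply ≈ 3.73 A

After T1: V = 400.00 × 558/556 = 401.44 V.
After T2: V = 401.44 × 2246/1151 = 783.35 V.
After T3: V = 783.35 × 1526/2252 = 530.81 V.
I_load = 530.81/189 = 2.8085 A, so P_out = 530.81 × 2.8085 = 1490.8 W.
All ideal ⇒ P_in = P_out, so I_supply = 1490.8/400 = 3.73 A.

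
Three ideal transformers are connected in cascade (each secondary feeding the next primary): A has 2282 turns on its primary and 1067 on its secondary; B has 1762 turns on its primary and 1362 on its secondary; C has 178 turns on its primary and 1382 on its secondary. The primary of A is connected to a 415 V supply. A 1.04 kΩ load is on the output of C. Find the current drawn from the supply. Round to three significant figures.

I_supply ≈ 3.14 A

Secondary of A: V = 415.00 × 1067/2282 = 194.04 V.
Secondary of B: V = 194.04 × 1362/1762 = 149.99 V.
Secondary of C: V = 149.99 × 1382/178 = 1164.5 V.
I_load = 1164.5/1040 = 1.1198 A, so P_out = 1164.5 × 1.1198 = 1304.0 W.
All ideal ⇒ P_in = P_out, so I_supply = 1304.0/415 = 3.14 A.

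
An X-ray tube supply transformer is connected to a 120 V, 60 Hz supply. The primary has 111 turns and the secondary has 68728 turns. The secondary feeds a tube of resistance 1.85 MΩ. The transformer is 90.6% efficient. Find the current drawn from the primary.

I_p ≈ 27.4 A

V_s = 120 × 68728/111 = 74301 V.
I_s = V_s/R = 74301/(1.85×10^6) = 0.040162 A.
P_out = V_s I_s = 74301 × 0.040162 = 2984.1 W.
P_in = P_out/η = 2984.1/0.906 = 3293.7 W.
I_p = P_in/V_p = 3293.7/120 = 27.4 A.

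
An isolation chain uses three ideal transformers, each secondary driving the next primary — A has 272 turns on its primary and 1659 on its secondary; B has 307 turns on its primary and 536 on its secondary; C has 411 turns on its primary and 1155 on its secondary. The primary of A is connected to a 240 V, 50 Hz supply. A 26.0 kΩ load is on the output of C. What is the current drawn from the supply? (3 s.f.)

I_supply ≈ 8.27 A

Secondary of A: V = 240.00 × 1659/272 = 1463.8 V.
Secondary of B: V = 1463.8 × 536/307 = 2555.7 V.
Secondary of C: V = 2555.7 × 1155/411 = 7182.2 V.
I_load = 7182.2/26000 = 0.27624 A, so P_out = 7182.2 × 0.27624 = 1984.0 W.
All ideal ⇒ P_in = P_out, so I_supply = 1984.0/240 = 8.27 A.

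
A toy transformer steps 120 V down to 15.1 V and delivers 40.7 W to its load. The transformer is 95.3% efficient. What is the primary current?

I_p ≈ 0.356 A

P_in = P_out/η = 40.7/0.953 = 42.707 W.
I_p = P_in/V_p = 42.707/120 = 0.356 A.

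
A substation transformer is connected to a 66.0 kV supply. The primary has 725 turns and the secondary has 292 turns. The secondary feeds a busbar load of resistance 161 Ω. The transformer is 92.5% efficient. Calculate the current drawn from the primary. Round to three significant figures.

I_p ≈ 71.9 A

V_s = 66000 × 292/725 = 26582 V.
I_s = V_s/R = 26582/161 = 165.11 A.
P_out = V_s I_s = 26582 × 165.11 = 4.3889×10^6 W.
P_in = P_out/η = 4.3889×10^6/0.925 = 4.7447×10^6 W.
I_p = P_in/V_p = 4.7447×10^6/66000 = 71.9 A.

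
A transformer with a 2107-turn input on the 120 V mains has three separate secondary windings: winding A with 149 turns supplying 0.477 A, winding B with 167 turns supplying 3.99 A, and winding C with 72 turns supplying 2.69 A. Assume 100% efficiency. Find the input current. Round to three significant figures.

V_A = 120 × 149/2107 = 8.4860 V; V_B = 120 × 167/2107 = 9.5112 V; V_C = 120 × 72/2107 = 4.1006 V.
P_out = V_A I_A + V_B I_B + V_C I_C = 8.4860×0.477 + 9.5112×3.99 + 4.1006×2.69 = 4.0478 + 37.950 + 11.031 = 53.028 W.
Ideal ⇒ P_in = P_out, so I_in = P_out/V_in = 53.028/120 = 0.442 A.

I_in ≈ 0.442 A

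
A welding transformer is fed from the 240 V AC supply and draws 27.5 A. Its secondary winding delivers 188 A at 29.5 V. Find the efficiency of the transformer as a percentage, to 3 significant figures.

P_in = 240 × 27.5 = 6600.00 W.
P_out = 29.5 × 188 = 5546.00 W.
η = P_out/P_in = 5546.00/6600.00 = 0.840.

η ≈ 84.0%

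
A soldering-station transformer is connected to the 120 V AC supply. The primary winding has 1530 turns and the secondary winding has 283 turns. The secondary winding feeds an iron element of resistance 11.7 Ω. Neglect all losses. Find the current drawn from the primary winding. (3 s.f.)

I_p ≈ 0.351 A

V_s = V_p × N_s/N_p = 120 × 283/1530 = 22.196 V.
I_s = V_s/R = 22.196/11.7 = 1.8971 A.
For an ideal transformer I_p N_p = I_s N_s, so I_p = 1.8971 × 283/1530 = 0.351 A.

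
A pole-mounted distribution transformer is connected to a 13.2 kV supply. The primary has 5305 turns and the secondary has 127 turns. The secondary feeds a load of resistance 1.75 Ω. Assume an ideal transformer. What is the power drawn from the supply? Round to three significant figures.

P ≈ 57100 W

V_s = V_p × N_s/N_p = 13200 × 127/5305 = 316.00 V.
I_s = V_s/R = 316.00/1.75 = 180.57 A.
I_p = I_s × N_s/N_p = 180.57 × 127/5305 = 4.3229 A.
P = V_p I_p = 13200 × 4.3229 = 57100 W.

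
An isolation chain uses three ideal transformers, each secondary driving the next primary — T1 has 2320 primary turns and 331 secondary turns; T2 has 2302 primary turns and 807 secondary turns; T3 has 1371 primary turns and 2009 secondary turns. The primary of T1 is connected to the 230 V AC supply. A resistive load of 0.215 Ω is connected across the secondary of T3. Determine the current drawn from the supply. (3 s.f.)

After T1: V = 230.00 × 331/2320 = 32.815 V.
After T2: V = 32.815 × 807/2302 = 11.504 V.
After T3: V = 11.504 × 2009/1371 = 16.857 V.
I_load = 16.857/0.215 = 78.404 A, so P_out = 16.857 × 78.404 = 1321.7 W.
All ideal ⇒ P_in = P_out, so I_supply = 1321.7/230 = 5.75 A.

I_supply ≈ 5.75 A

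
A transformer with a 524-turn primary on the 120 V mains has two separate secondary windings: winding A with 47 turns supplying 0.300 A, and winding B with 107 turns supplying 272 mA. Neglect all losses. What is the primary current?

V_A = 120 × 47/524 = 10.763 V; V_B = 120 × 107/524 = 24.504 V.
P_out = V_A I_A + V_B I_B = 10.763×0.300 + 24.504×0.272 = 3.2290 + 6.6650 = 9.8940 W.
Ideal ⇒ P_in = P_out, so I_p = P_out/V_p = 9.8940/120 = 0.0825 A.

I_p ≈ 0.0825 A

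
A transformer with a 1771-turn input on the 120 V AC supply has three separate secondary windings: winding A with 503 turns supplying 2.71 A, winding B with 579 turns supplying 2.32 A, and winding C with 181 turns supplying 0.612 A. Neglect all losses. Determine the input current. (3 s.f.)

I_in ≈ 1.59 A

V_A = 120 × 503/1771 = 34.082 V; V_B = 120 × 579/1771 = 39.232 V; V_C = 120 × 181/1771 = 12.264 V.
P_out = V_A I_A + V_B I_B + V_C I_C = 34.082×2.71 + 39.232×2.32 + 12.264×0.612 = 92.363 + 91.018 + 7.5057 = 190.89 W.
Ideal ⇒ P_in = P_out, so I_in = P_out/V_in = 190.89/120 = 1.59 A.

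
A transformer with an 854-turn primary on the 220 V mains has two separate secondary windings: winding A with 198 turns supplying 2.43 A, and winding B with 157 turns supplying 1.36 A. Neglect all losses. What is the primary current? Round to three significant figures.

V_A = 220 × 198/854 = 51.007 V; V_B = 220 × 157/854 = 40.445 V.
P_out = V_A I_A + V_B I_B = 51.007×2.43 + 40.445×1.36 = 123.95 + 55.005 = 178.95 W.
Ideal ⇒ P_in = P_out, so I_p = P_out/V_p = 178.95/220 = 0.813 A.

I_p ≈ 0.813 A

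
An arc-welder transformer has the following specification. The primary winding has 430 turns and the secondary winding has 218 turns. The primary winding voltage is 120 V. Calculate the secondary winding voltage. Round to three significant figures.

V_s/V_p = N_s/N_p, so V_s = 120 × 218/430 = 60.8 V.

V_s ≈ 60.8 V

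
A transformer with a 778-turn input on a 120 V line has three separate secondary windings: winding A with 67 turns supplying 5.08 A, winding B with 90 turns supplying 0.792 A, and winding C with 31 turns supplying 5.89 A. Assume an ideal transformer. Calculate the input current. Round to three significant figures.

V_A = 120 × 67/778 = 10.334 V; V_B = 120 × 90/778 = 13.882 V; V_C = 120 × 31/778 = 4.7815 V.
P_out = V_A I_A + V_B I_B + V_C I_C = 10.334×5.08 + 13.882×0.792 + 4.7815×5.89 = 52.498 + 10.994 + 28.163 = 91.655 W.
Ideal ⇒ P_in = P_out, so I_in = P_out/V_in = 91.655/120 = 0.764 A.

I_in ≈ 0.764 A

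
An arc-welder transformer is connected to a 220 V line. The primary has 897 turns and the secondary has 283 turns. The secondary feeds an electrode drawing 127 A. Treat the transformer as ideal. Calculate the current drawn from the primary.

For an ideal transformer I_p N_p = I_s N_s, so I_p = 127 × 283/897 = 40.1 A.

I_p ≈ 40.1 A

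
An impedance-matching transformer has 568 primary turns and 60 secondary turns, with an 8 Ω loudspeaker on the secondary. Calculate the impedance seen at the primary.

Z_p ≈ 717 Ω

Z_p = (N_p/N_s)² × Z_s = (568/60)² × 8 = 717 Ω.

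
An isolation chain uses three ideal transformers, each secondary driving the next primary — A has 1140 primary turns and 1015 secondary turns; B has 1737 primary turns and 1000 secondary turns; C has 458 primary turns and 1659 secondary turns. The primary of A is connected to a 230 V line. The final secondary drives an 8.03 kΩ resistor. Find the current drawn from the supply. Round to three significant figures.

After A: V = 230.00 × 1015/1140 = 204.78 V.
After B: V = 204.78 × 1000/1737 = 117.89 V.
After C: V = 117.89 × 1659/458 = 427.04 V.
I_load = 427.04/8030 = 0.053181 A, so P_out = 427.04 × 0.053181 = 22.710 W.
All ideal ⇒ P_in = P_out, so I_supply = 22.710/230 = 0.0987 A.

I_supply ≈ 0.0987 A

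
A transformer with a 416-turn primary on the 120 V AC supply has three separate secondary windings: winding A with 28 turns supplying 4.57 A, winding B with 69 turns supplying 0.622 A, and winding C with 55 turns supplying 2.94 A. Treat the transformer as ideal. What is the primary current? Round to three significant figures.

I_p ≈ 0.799 A

V_A = 120 × 28/416 = 8.0769 V; V_B = 120 × 69/416 = 19.904 V; V_C = 120 × 55/416 = 15.865 V.
P_out = V_A I_A + V_B I_B + V_C I_C = 8.0769×4.57 + 19.904×0.622 + 15.865×2.94 = 36.912 + 12.380 + 46.644 = 95.936 W.
Ideal ⇒ P_in = P_out, so I_p = P_out/V_p = 95.936/120 = 0.799 A.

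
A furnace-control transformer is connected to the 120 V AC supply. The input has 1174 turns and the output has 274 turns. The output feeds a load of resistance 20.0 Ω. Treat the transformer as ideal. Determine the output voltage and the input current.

V_out = V_in × N_out/N_in = 120 × 274/1174 = 28.007 V.
I_out = V_out/R = 28.007/20.0 = 1.4003 A.
I_in = I_out × N_out/N_in = 1.4003 × 274/1174 = 0.327 A.

V_out ≈ 28.0 V, I_in ≈ 0.327 A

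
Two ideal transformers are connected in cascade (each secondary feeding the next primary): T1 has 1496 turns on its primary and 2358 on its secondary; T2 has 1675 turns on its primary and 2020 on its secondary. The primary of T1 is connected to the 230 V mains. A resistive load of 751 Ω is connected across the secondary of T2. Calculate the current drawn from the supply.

I_supply ≈ 1.11 A

After T1: V = 230.00 × 2358/1496 = 362.53 V.
After T2: V = 362.53 × 2020/1675 = 437.20 V.
I_load = 437.20/751 = 0.58215 A, so P_out = 437.20 × 0.58215 = 254.51 W.
All ideal ⇒ P_in = P_out, so I_supply = 254.51/230 = 1.11 A.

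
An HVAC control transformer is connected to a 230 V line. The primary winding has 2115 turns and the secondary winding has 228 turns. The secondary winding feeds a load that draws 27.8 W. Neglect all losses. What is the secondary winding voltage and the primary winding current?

V_s = V_p × N_s/N_p = 230 × 228/2115 = 24.794 V.
I_s = P/V_s = 27.8/24.794 = 1.1212 A.
I_p = I_s × N_s/N_p = 1.1212 × 228/2115 = 0.121 A.

V_s ≈ 24.8 V, I_p ≈ 0.121 A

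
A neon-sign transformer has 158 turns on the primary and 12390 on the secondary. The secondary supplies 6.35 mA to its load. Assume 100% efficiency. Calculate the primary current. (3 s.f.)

I_p ≈ 0.498 A

For an ideal transformer I_p/I_s = N_s/N_p, so I_p = 0.00635 × 12390/158 = 0.498 A.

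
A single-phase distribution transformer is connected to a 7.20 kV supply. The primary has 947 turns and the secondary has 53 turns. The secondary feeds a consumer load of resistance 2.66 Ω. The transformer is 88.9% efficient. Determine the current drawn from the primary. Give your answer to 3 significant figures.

I_p ≈ 9.54 A

V_s = 7200 × 53/947 = 402.96 V.
I_s = V_s/R = 402.96/2.66 = 151.49 A.
P_out = V_s I_s = 402.96 × 151.49 = 61043 W.
P_in = P_out/η = 61043/0.889 = 68665 W.
I_p = P_in/V_p = 68665/7200 = 9.54 A.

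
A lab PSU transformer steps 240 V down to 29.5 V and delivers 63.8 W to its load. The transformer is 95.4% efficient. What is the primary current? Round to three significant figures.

I_p ≈ 0.279 A

P_in = P_out/η = 63.8/0.954 = 66.876 W.
I_p = P_in/V_p = 66.876/240 = 0.279 A.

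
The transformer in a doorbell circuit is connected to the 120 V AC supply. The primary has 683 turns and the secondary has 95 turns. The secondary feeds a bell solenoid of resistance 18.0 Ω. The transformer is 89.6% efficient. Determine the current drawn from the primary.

I_p ≈ 0.144 A

V_s = 120 × 95/683 = 16.691 V.
I_s = V_s/R = 16.691/18.0 = 0.92728 A.
P_out = V_s I_s = 16.691 × 0.92728 = 15.477 W.
P_in = P_out/η = 15.477/0.896 = 17.274 W.
I_p = P_in/V_p = 17.274/120 = 0.144 A.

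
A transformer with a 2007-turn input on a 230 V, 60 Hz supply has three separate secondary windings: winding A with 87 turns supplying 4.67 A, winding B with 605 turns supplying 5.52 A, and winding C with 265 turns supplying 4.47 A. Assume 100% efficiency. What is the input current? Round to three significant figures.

V_A = 230 × 87/2007 = 9.9701 V; V_B = 230 × 605/2007 = 69.332 V; V_C = 230 × 265/2007 = 30.369 V.
P_out = V_A I_A + V_B I_B + V_C I_C = 9.9701×4.67 + 69.332×5.52 + 30.369×4.47 = 46.560 + 382.71 + 135.75 = 565.02 W.
Ideal ⇒ P_in = P_out, so I_in = P_out/V_in = 565.02/230 = 2.46 A.

I_in ≈ 2.46 A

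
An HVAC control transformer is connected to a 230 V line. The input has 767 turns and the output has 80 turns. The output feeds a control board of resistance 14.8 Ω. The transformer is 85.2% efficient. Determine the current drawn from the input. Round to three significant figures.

V_out = 230 × 80/767 = 23.990 V.
I_out = V_out/R = 23.990/14.8 = 1.6209 A.
P_out = V_out I_out = 23.990 × 1.6209 = 38.885 W.
P_in = P_out/η = 38.885/0.852 = 45.640 W.
I_in = P_in/V_in = 45.640/230 = 0.198 A.

I_in ≈ 0.198 A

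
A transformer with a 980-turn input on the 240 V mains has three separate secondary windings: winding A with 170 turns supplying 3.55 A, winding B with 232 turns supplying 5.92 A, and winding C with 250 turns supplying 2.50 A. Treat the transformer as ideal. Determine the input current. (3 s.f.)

I_in ≈ 2.66 A

V_A = 240 × 170/980 = 41.633 V; V_B = 240 × 232/980 = 56.816 V; V_C = 240 × 250/980 = 61.224 V.
P_out = V_A I_A + V_B I_B + V_C I_C = 41.633×3.55 + 56.816×5.92 + 61.224×2.50 = 147.80 + 336.35 + 153.06 = 637.21 W.
Ideal ⇒ P_in = P_out, so I_in = P_out/V_in = 637.21/240 = 2.66 A.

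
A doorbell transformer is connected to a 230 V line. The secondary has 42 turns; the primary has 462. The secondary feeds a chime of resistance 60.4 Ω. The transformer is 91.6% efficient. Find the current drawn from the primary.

I_p ≈ 0.0344 A

V_s = 230 × 42/462 = 20.909 V.
I_s = V_s/R = 20.909/60.4 = 0.34618 A.
P_out = V_s I_s = 20.909 × 0.34618 = 7.2382 W.
P_in = P_out/η = 7.2382/0.916 = 7.9020 W.
I_p = P_in/V_p = 7.9020/230 = 0.0344 A.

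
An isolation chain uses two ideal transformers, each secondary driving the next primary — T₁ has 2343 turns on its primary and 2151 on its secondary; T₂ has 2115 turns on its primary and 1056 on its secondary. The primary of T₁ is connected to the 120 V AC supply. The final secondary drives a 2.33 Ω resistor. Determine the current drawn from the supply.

I_supply ≈ 10.8 A

Secondary of T₁: V = 120.00 × 2151/2343 = 110.17 V.
Secondary of T₂: V = 110.17 × 1056/2115 = 55.005 V.
I_load = 55.005/2.33 = 23.607 A, so P_out = 55.005 × 23.607 = 1298.5 W.
All ideal ⇒ P_in = P_out, so I_supply = 1298.5/120 = 10.8 A.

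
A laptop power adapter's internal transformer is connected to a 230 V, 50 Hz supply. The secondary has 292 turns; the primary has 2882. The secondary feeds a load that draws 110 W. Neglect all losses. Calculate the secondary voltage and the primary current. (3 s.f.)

V_s = V_p × N_s/N_p = 230 × 292/2882 = 23.303 V.
I_s = P/V_s = 110/23.303 = 4.7204 A.
I_p = I_s × N_s/N_p = 4.7204 × 292/2882 = 0.478 A.

V_s ≈ 23.3 V, I_p ≈ 0.478 A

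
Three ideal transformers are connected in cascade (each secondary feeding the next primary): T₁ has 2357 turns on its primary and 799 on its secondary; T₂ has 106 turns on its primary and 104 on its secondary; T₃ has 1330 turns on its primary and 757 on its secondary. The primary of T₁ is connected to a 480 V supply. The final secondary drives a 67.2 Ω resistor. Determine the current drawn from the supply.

After T₁: V = 480.00 × 799/2357 = 162.72 V.
After T₂: V = 162.72 × 104/106 = 159.65 V.
After T₃: V = 159.65 × 757/1330 = 90.866 V.
I_load = 90.866/67.2 = 1.3522 A, so P_out = 90.866 × 1.3522 = 122.87 W.
All ideal ⇒ P_in = P_out, so I_supply = 122.87/480 = 0.256 A.

I_supply ≈ 0.256 A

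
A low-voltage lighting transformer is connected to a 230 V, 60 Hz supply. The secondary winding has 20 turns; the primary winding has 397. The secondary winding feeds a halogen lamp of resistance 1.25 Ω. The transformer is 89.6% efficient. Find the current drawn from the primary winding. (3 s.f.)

V_s = 230 × 20/397 = 11.587 V.
I_s = V_s/R = 11.587/1.25 = 9.2695 A.
P_out = V_s I_s = 11.587 × 9.2695 = 107.41 W.
P_in = P_out/η = 107.41/0.896 = 119.87 W.
I_p = P_in/V_p = 119.87/230 = 0.521 A.

I_p ≈ 0.521 A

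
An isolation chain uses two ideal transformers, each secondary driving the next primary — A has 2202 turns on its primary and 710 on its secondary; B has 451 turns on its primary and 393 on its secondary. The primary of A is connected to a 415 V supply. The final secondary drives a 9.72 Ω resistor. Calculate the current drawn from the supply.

After A: V = 415.00 × 710/2202 = 133.81 V.
After B: V = 133.81 × 393/451 = 116.60 V.
I_load = 116.60/9.72 = 11.996 A, so P_out = 116.60 × 11.996 = 1398.8 W.
All ideal ⇒ P_in = P_out, so I_supply = 1398.8/415 = 3.37 A.

I_supply ≈ 3.37 A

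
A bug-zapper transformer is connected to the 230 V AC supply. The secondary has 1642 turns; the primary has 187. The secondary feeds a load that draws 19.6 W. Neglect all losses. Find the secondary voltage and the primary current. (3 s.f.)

V_s ≈ 2020 V, I_p ≈ 0.0852 A

V_s = V_p × N_s/N_p = 230 × 1642/187 = 2019.6 V.
I_s = P/V_s = 19.6/2019.6 = 0.0097050 A.
I_p = I_s × N_s/N_p = 0.0097050 × 1642/187 = 0.0852 A.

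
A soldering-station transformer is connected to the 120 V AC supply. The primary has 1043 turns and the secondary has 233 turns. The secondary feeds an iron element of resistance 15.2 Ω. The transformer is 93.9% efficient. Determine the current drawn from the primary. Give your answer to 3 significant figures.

V_s = 120 × 233/1043 = 26.807 V.
I_s = V_s/R = 26.807/15.2 = 1.7636 A.
P_out = V_s I_s = 26.807 × 1.7636 = 47.278 W.
P_in = P_out/η = 47.278/0.939 = 50.350 W.
I_p = P_in/V_p = 50.350/120 = 0.420 A.

I_p ≈ 0.420 A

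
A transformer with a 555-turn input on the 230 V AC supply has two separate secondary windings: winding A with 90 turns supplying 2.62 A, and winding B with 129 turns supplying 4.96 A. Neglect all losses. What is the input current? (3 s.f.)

I_in ≈ 1.58 A

V_A = 230 × 90/555 = 37.297 V; V_B = 230 × 129/555 = 53.459 V.
P_out = V_A I_A + V_B I_B = 37.297×2.62 + 53.459×4.96 = 97.719 + 265.16 = 362.88 W.
Ideal ⇒ P_in = P_out, so I_in = P_out/V_in = 362.88/230 = 1.58 A.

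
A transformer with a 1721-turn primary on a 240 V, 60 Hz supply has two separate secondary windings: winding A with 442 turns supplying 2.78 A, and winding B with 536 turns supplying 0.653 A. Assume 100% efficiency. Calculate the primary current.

I_p ≈ 0.917 A

V_A = 240 × 442/1721 = 61.639 V; V_B = 240 × 536/1721 = 74.747 V.
P_out = V_A I_A + V_B I_B = 61.639×2.78 + 74.747×0.653 = 171.36 + 48.810 = 220.17 W.
Ideal ⇒ P_in = P_out, so I_p = P_out/V_p = 220.17/240 = 0.917 A.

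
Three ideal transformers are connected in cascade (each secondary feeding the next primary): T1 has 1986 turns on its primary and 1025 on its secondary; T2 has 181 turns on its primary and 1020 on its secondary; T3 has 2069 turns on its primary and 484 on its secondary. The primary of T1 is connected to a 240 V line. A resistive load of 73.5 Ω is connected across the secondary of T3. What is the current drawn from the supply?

I_supply ≈ 1.51 A

Secondary of T1: V = 240.00 × 1025/1986 = 123.87 V.
Secondary of T2: V = 123.87 × 1020/181 = 698.04 V.
Secondary of T3: V = 698.04 × 484/2069 = 163.29 V.
I_load = 163.29/73.5 = 2.2216 A, so P_out = 163.29 × 2.2216 = 362.77 W.
All ideal ⇒ P_in = P_out, so I_supply = 362.77/240 = 1.51 A.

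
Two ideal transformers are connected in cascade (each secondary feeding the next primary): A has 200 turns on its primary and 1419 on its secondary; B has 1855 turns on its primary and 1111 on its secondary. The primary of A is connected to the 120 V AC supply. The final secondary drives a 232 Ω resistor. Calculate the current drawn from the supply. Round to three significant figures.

After A: V = 120.00 × 1419/200 = 851.40 V.
After B: V = 851.40 × 1111/1855 = 509.92 V.
I_load = 509.92/232 = 2.1979 A, so P_out = 509.92 × 2.1979 = 1120.8 W.
All ideal ⇒ P_in = P_out, so I_supply = 1120.8/120 = 9.34 A.

I_supply ≈ 9.34 A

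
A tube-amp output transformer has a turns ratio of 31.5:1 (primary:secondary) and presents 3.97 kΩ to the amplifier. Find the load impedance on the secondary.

Z_s ≈ 4.00 Ω

Z_s = Z_p/(N_p/N_s)² = 3970/31.5² = 4.00 Ω.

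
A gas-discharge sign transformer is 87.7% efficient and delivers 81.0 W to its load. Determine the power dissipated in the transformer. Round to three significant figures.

P_in = P_out/η = 81.0/0.877 = 92.3603 W.
P_loss = P_in − P_out = 92.3603 − 81.0 = 11.4 W.

P_loss ≈ 11.4 W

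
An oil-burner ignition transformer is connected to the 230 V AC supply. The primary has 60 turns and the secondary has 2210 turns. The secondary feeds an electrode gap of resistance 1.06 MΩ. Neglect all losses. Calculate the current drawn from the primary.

I_p ≈ 0.294 A

V_s = V_p × N_s/N_p = 230 × 2210/60 = 8471.7 V.
I_s = V_s/R = 8471.7/(1.06×10^6) = 0.0079921 A.
For an ideal transformer I_p N_p = I_s N_s, so I_p = 0.0079921 × 2210/60 = 0.294 A.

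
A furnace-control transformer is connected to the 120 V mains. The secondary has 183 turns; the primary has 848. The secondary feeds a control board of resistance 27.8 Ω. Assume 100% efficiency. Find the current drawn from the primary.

I_p ≈ 0.201 A

V_s = V_p × N_s/N_p = 120 × 183/848 = 25.896 V.
I_s = V_s/R = 25.896/27.8 = 0.93152 A.
For an ideal transformer I_p N_p = I_s N_s, so I_p = 0.93152 × 183/848 = 0.201 A.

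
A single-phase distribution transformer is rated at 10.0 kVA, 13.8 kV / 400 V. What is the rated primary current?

I_p = S/V_p = 10000/13800 = 0.725 A.

I_p ≈ 0.725 A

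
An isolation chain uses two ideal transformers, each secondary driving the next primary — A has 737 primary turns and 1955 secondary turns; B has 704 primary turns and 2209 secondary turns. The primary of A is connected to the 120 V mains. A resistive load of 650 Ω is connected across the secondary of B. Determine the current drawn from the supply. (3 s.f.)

I_supply ≈ 12.8 A

Secondary of A: V = 120.00 × 1955/737 = 318.32 V.
Secondary of B: V = 318.32 × 2209/704 = 998.81 V.
I_load = 998.81/650 = 1.5366 A, so P_out = 998.81 × 1.5366 = 1534.8 W.
All ideal ⇒ P_in = P_out, so I_supply = 1534.8/120 = 12.8 A.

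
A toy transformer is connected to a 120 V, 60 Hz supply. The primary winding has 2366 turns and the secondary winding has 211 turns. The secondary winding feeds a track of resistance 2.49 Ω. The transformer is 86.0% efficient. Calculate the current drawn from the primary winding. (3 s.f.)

V_s = 120 × 211/2366 = 10.702 V.
I_s = V_s/R = 10.702/2.49 = 4.2978 A.
P_out = V_s I_s = 10.702 × 4.2978 = 45.994 W.
P_in = P_out/η = 45.994/0.860 = 53.481 W.
I_p = P_in/V_p = 53.481/120 = 0.446 A.

I_p ≈ 0.446 A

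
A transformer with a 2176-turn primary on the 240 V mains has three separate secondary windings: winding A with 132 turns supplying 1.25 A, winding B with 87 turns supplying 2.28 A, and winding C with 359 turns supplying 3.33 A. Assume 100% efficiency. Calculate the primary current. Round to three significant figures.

I_p ≈ 0.716 A

V_A = 240 × 132/2176 = 14.559 V; V_B = 240 × 87/2176 = 9.5956 V; V_C = 240 × 359/2176 = 39.596 V.
P_out = V_A I_A + V_B I_B + V_C I_C = 14.559×1.25 + 9.5956×2.28 + 39.596×3.33 = 18.199 + 21.878 + 131.85 = 171.93 W.
Ideal ⇒ P_in = P_out, so I_p = P_out/V_p = 171.93/240 = 0.716 A.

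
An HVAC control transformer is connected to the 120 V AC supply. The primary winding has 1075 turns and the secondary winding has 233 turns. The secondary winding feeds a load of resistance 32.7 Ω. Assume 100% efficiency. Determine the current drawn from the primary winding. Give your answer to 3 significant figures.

I_p ≈ 0.172 A

V_s = V_p × N_s/N_p = 120 × 233/1075 = 26.009 V.
I_s = V_s/R = 26.009/32.7 = 0.79539 A.
For an ideal transformer I_p N_p = I_s N_s, so I_p = 0.79539 × 233/1075 = 0.172 A.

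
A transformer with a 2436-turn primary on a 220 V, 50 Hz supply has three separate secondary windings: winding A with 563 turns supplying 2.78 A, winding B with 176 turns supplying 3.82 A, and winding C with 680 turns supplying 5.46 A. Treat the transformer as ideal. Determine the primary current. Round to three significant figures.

V_A = 220 × 563/2436 = 50.846 V; V_B = 220 × 176/2436 = 15.895 V; V_C = 220 × 680/2436 = 61.412 V.
P_out = V_A I_A + V_B I_B + V_C I_C = 50.846×2.78 + 15.895×3.82 + 61.412×5.46 = 141.35 + 60.719 + 335.31 = 537.38 W.
Ideal ⇒ P_in = P_out, so I_p = P_out/V_p = 537.38/220 = 2.44 A.

I_p ≈ 2.44 A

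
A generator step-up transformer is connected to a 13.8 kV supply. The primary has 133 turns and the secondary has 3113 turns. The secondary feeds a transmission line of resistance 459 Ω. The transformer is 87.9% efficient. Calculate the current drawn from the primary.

V_s = 13800 × 3113/133 = 323000 V.
I_s = V_s/R = 323000/459 = 703.71 A.
P_out = V_s I_s = 323000 × 703.71 = 2.2730×10^8 W.
P_in = P_out/η = 2.2730×10^8/0.879 = 2.5859×10^8 W.
I_p = P_in/V_p = 2.5859×10^8/13800 = 18700 A.

I_p ≈ 18700 A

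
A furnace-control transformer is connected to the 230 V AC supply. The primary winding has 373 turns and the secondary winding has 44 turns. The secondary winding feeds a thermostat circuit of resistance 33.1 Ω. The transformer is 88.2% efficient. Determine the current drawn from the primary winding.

I_p ≈ 0.110 A

V_s = 230 × 44/373 = 27.131 V.
I_s = V_s/R = 27.131/33.1 = 0.81968 A.
P_out = V_s I_s = 27.131 × 0.81968 = 22.239 W.
P_in = P_out/η = 22.239/0.882 = 25.214 W.
I_p = P_in/V_p = 25.214/230 = 0.110 A.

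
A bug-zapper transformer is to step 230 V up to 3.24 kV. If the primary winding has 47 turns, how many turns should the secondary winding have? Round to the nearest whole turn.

N_s = 662 turns

N_s/N_p = V_s/V_p, so N_s = 47 × 3240/230 = 662.1 ≈ 662 turns.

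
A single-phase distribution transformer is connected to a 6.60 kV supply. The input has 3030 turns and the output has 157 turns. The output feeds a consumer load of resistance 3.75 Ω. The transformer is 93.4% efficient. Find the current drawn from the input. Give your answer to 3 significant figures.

V_out = 6600 × 157/3030 = 341.98 V.
I_out = V_out/R = 341.98/3.75 = 91.195 A.
P_out = V_out I_out = 341.98 × 91.195 = 31187 W.
P_in = P_out/η = 31187/0.934 = 33391 W.
I_in = P_in/V_in = 33391/6600 = 5.06 A.

I_in ≈ 5.06 A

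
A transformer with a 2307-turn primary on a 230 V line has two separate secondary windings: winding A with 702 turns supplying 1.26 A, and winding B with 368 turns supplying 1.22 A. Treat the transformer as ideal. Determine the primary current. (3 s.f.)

I_p ≈ 0.578 A

V_A = 230 × 702/2307 = 69.987 V; V_B = 230 × 368/2307 = 36.688 V.
P_out = V_A I_A + V_B I_B = 69.987×1.26 + 36.688×1.22 = 88.184 + 44.760 = 132.94 W.
Ideal ⇒ P_in = P_out, so I_p = P_out/V_p = 132.94/230 = 0.578 A.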